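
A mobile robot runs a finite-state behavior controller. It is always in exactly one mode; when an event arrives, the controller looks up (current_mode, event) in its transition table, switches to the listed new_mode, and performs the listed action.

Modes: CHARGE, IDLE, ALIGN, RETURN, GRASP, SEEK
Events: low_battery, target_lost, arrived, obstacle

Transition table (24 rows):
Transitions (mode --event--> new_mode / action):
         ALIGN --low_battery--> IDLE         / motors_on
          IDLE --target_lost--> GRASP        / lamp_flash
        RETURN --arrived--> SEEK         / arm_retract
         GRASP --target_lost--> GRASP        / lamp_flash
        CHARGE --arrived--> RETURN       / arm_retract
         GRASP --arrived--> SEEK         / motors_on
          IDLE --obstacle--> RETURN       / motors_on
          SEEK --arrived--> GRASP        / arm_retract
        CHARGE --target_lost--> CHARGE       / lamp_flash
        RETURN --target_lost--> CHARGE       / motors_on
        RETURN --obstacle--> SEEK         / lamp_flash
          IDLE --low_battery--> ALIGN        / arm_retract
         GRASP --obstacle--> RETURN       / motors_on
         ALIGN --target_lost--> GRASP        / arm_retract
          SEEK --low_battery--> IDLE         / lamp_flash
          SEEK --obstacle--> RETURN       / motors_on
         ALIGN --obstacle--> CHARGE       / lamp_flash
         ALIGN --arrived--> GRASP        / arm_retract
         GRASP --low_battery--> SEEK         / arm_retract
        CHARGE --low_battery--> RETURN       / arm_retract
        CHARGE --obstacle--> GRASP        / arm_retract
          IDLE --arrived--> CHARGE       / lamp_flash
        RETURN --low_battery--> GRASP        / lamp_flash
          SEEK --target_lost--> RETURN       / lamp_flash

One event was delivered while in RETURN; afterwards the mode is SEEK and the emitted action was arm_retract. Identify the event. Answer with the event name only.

arrived

try low_battery: (RETURN, low_battery) → (GRASP, lamp_flash)
try target_lost: (RETURN, target_lost) → (CHARGE, motors_on)
try arrived: (RETURN, arrived) → (SEEK, arm_retract)  ← matches
try obstacle: (RETURN, obstacle) → (SEEK, lamp_flash)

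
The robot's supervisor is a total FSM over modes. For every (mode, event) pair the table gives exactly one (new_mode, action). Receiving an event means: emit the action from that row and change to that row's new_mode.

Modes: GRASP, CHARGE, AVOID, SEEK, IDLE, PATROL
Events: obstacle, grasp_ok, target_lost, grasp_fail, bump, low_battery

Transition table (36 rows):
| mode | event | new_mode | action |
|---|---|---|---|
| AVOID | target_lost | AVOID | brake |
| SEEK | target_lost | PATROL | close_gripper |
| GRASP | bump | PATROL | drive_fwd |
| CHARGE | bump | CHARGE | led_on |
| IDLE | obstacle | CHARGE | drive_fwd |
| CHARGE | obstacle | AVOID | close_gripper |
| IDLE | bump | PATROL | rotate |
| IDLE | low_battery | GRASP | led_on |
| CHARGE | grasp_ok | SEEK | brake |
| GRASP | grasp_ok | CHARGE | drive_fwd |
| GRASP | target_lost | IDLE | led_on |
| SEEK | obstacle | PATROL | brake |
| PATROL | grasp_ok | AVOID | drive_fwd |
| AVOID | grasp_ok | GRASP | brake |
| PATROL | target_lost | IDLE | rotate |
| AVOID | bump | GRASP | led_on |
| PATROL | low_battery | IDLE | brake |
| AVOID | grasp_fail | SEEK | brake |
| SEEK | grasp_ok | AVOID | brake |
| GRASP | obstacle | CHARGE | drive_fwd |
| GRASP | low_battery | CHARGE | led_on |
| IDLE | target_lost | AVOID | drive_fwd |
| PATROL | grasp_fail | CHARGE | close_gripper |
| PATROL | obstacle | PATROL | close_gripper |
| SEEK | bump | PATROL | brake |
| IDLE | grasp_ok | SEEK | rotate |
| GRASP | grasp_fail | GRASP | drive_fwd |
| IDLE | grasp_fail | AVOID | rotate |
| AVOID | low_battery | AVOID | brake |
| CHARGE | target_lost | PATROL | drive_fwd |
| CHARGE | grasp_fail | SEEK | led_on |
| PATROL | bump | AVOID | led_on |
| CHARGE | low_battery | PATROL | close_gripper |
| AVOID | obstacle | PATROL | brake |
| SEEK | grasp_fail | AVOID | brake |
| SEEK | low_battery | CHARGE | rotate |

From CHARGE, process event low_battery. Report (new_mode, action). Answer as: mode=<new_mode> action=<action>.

mode=PATROL action=close_gripper

current mode = CHARGE; filter table to that mode:
  (CHARGE, bump) → (CHARGE, led_on)
  (CHARGE, obstacle) → (AVOID, close_gripper)
  (CHARGE, grasp_ok) → (SEEK, brake)
  (CHARGE, target_lost) → (PATROL, drive_fwd)
  (CHARGE, grasp_fail) → (SEEK, led_on)
  (CHARGE, low_battery) → (PATROL, close_gripper)  ← event matches
event = low_battery selects (PATROL, close_gripper)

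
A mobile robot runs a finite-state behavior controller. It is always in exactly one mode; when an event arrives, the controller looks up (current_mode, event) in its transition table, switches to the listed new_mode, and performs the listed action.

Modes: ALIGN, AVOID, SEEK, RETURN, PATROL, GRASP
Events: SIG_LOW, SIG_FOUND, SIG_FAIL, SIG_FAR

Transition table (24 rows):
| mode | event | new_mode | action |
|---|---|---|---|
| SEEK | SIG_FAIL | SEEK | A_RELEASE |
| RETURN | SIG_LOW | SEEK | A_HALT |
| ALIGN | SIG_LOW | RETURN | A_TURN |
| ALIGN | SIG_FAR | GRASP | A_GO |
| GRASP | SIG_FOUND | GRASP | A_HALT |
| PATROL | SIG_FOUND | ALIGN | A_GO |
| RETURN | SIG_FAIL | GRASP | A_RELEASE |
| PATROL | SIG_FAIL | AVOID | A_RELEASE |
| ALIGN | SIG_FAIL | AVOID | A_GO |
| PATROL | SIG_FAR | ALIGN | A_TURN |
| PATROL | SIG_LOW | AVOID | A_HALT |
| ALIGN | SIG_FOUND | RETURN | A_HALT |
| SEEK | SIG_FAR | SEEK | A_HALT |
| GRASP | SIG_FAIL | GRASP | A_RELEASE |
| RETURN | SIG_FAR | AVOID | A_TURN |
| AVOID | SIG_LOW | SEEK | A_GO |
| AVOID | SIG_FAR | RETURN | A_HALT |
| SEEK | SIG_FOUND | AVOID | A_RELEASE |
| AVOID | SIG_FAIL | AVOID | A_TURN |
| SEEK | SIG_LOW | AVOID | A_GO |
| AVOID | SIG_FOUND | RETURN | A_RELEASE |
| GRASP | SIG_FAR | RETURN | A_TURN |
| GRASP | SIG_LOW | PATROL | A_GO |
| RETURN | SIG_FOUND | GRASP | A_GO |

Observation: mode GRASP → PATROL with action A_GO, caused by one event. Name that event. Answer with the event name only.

SIG_LOW

try SIG_LOW: (GRASP, SIG_LOW) → (PATROL, A_GO)  ← matches
try SIG_FOUND: (GRASP, SIG_FOUND) → (GRASP, A_HALT)
try SIG_FAIL: (GRASP, SIG_FAIL) → (GRASP, A_RELEASE)
try SIG_FAR: (GRASP, SIG_FAR) → (RETURN, A_TURN)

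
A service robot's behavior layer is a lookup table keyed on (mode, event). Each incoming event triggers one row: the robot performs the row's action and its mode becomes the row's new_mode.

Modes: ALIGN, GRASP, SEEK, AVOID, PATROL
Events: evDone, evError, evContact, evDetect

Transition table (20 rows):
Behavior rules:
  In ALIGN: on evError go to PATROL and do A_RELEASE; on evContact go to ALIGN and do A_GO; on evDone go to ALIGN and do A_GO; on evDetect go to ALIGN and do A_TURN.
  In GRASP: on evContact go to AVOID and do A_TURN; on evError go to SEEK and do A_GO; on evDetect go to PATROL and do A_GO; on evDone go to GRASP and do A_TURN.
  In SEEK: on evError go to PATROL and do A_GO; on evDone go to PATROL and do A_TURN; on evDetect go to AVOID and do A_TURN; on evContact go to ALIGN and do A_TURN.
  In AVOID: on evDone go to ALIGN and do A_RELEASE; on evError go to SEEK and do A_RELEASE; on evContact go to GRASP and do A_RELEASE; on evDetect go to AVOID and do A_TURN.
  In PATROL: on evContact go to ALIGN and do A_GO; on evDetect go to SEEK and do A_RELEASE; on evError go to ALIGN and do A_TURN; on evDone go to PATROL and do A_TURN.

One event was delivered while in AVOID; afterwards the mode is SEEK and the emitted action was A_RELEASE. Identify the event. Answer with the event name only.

try evDone: (AVOID, evDone) → (ALIGN, A_RELEASE)
try evError: (AVOID, evError) → (SEEK, A_RELEASE)  ← matches
try evContact: (AVOID, evContact) → (GRASP, A_RELEASE)
try evDetect: (AVOID, evDetect) → (AVOID, A_TURN)

evError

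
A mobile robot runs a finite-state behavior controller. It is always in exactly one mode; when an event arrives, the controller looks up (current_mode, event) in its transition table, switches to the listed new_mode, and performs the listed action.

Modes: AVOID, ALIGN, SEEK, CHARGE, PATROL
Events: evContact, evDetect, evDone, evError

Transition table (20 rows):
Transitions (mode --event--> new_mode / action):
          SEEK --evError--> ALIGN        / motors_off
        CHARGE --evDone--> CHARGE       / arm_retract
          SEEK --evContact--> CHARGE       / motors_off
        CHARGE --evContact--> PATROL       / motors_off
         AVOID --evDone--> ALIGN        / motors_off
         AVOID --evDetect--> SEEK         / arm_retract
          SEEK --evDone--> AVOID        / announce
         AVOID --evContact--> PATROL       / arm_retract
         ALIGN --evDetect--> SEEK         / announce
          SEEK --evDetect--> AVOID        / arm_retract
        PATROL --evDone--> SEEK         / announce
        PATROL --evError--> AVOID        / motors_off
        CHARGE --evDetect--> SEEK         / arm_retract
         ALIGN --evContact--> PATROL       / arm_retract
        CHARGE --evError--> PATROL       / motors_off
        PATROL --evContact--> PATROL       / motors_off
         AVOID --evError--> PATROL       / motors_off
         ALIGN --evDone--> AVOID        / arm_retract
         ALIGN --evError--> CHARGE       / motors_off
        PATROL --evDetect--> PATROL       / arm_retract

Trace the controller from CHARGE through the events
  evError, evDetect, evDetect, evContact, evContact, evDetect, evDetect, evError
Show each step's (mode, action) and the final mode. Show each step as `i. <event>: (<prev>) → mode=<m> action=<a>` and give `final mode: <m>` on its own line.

final mode: AVOID

1. evError: (CHARGE) → mode=PATROL action=motors_off
2. evDetect: (PATROL) → mode=PATROL action=arm_retract
3. evDetect: (PATROL) → mode=PATROL action=arm_retract
4. evContact: (PATROL) → mode=PATROL action=motors_off
5. evContact: (PATROL) → mode=PATROL action=motors_off
6. evDetect: (PATROL) → mode=PATROL action=arm_retract
7. evDetect: (PATROL) → mode=PATROL action=arm_retract
8. evError: (PATROL) → mode=AVOID action=motors_off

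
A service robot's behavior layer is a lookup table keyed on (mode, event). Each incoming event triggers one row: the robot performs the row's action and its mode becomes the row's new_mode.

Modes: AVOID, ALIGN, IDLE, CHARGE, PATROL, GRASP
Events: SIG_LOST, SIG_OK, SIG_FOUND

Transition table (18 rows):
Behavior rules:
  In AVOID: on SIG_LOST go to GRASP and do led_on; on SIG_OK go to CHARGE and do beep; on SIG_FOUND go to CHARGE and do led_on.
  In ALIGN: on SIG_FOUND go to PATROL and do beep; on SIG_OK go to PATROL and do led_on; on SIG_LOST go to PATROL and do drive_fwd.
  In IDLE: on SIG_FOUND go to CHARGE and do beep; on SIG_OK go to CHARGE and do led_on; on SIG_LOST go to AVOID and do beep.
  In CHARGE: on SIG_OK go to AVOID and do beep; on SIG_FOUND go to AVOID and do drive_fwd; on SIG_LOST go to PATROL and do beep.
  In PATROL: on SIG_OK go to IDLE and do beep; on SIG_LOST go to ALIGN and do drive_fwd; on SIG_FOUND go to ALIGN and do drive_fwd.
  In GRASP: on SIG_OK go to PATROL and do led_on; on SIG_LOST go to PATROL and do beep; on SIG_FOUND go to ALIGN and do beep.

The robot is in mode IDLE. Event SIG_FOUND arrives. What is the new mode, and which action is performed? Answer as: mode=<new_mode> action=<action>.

mode=CHARGE action=beep

current mode = IDLE; filter table to that mode:
  (IDLE, SIG_FOUND) → (CHARGE, beep)  ← event matches
  (IDLE, SIG_OK) → (CHARGE, led_on)
  (IDLE, SIG_LOST) → (AVOID, beep)
event = SIG_FOUND selects (CHARGE, beep)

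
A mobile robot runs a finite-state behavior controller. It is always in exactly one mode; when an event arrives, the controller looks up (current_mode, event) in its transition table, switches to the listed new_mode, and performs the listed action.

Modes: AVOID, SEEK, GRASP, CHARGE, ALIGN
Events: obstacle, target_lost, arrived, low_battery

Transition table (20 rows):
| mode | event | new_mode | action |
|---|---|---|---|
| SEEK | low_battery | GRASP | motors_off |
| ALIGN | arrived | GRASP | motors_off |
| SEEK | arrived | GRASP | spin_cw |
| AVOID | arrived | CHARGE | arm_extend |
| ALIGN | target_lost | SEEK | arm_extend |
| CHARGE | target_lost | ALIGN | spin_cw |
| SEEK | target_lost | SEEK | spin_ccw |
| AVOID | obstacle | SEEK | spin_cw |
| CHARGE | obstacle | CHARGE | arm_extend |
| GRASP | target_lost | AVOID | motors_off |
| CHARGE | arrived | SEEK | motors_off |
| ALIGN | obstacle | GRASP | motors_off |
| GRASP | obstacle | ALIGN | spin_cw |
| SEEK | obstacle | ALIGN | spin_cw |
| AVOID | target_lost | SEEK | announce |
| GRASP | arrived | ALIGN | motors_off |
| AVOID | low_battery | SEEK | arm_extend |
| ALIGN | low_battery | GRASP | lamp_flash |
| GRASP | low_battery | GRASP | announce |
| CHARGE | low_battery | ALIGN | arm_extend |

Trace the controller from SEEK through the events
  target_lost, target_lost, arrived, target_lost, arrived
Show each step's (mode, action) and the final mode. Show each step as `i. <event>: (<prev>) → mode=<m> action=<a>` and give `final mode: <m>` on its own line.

1. target_lost: (SEEK) → mode=SEEK action=spin_ccw
2. target_lost: (SEEK) → mode=SEEK action=spin_ccw
3. arrived: (SEEK) → mode=GRASP action=spin_cw
4. target_lost: (GRASP) → mode=AVOID action=motors_off
5. arrived: (AVOID) → mode=CHARGE action=arm_extend

final mode: CHARGE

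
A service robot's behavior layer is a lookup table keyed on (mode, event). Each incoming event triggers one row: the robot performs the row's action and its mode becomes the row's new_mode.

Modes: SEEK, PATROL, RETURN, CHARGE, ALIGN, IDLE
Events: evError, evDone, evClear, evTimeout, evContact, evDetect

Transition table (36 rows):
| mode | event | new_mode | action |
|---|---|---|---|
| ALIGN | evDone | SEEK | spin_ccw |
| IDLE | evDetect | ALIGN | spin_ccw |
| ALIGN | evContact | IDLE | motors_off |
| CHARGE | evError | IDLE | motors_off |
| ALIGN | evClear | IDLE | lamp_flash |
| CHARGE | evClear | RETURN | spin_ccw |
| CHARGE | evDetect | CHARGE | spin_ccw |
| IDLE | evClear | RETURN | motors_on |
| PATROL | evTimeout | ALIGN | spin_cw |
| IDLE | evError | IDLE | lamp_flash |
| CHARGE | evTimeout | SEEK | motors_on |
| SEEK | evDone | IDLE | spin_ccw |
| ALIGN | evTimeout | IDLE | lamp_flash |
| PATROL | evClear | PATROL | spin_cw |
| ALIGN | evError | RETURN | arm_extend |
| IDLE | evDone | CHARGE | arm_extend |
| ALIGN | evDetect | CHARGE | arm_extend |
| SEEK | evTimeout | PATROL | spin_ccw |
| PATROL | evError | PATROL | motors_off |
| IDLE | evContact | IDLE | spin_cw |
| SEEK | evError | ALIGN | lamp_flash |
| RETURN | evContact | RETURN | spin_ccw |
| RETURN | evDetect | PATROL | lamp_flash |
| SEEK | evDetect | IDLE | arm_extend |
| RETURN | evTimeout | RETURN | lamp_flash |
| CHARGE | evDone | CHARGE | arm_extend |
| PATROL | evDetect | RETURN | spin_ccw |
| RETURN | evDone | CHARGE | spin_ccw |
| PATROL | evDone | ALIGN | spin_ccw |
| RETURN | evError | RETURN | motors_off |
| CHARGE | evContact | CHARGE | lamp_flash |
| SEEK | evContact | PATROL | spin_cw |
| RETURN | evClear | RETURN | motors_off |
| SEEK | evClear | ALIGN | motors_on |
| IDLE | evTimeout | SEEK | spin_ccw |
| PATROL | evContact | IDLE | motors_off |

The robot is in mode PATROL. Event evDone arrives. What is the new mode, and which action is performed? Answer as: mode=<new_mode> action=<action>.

current mode = PATROL; filter table to that mode:
  (PATROL, evTimeout) → (ALIGN, spin_cw)
  (PATROL, evClear) → (PATROL, spin_cw)
  (PATROL, evError) → (PATROL, motors_off)
  (PATROL, evDetect) → (RETURN, spin_ccw)
  (PATROL, evDone) → (ALIGN, spin_ccw)  ← event matches
  (PATROL, evContact) → (IDLE, motors_off)
event = evDone selects (ALIGN, spin_ccw)

mode=ALIGN action=spin_ccw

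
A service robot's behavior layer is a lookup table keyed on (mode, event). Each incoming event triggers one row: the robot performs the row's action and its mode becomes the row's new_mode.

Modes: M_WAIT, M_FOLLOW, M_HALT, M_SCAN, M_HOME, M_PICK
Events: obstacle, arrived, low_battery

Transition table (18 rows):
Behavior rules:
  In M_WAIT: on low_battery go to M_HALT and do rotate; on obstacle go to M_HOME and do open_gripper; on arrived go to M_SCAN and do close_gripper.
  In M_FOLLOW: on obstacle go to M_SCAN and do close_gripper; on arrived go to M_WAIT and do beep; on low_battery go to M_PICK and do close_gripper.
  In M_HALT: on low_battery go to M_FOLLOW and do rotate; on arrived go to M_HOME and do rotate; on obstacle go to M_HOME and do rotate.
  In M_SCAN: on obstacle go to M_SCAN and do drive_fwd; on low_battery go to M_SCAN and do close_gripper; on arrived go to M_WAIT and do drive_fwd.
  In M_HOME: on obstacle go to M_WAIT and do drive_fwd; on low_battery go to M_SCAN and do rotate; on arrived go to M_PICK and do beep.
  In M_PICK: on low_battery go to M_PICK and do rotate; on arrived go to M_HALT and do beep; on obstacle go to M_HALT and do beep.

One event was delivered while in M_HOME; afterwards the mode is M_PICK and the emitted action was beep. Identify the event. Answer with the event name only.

arrived

try obstacle: (M_HOME, obstacle) → (M_WAIT, drive_fwd)
try arrived: (M_HOME, arrived) → (M_PICK, beep)  ← matches
try low_battery: (M_HOME, low_battery) → (M_SCAN, rotate)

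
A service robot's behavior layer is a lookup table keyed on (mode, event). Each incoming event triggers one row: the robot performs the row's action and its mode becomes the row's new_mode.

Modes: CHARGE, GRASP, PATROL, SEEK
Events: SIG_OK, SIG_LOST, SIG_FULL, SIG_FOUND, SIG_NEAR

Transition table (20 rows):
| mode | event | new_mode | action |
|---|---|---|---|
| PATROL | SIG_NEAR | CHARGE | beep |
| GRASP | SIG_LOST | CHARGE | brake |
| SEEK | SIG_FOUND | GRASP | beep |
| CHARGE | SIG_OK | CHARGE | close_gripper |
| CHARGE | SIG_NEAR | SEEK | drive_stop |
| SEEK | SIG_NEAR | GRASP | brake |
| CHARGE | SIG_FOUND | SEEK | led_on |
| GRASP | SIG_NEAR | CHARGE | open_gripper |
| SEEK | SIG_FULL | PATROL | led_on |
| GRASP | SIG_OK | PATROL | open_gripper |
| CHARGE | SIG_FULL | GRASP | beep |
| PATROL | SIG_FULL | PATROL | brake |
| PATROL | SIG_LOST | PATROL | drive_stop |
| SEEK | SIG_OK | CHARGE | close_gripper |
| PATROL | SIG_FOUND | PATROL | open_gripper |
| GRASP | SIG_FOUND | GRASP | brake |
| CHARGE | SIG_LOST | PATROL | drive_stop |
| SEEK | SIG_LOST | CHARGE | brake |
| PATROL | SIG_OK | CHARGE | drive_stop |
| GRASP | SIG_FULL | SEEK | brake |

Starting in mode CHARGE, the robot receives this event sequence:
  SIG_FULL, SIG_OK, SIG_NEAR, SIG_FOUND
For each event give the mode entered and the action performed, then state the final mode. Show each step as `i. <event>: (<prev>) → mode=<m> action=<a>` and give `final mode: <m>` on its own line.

final mode: SEEK

1. SIG_FULL: (CHARGE) → mode=GRASP action=beep
2. SIG_OK: (GRASP) → mode=PATROL action=open_gripper
3. SIG_NEAR: (PATROL) → mode=CHARGE action=beep
4. SIG_FOUND: (CHARGE) → mode=SEEK action=led_on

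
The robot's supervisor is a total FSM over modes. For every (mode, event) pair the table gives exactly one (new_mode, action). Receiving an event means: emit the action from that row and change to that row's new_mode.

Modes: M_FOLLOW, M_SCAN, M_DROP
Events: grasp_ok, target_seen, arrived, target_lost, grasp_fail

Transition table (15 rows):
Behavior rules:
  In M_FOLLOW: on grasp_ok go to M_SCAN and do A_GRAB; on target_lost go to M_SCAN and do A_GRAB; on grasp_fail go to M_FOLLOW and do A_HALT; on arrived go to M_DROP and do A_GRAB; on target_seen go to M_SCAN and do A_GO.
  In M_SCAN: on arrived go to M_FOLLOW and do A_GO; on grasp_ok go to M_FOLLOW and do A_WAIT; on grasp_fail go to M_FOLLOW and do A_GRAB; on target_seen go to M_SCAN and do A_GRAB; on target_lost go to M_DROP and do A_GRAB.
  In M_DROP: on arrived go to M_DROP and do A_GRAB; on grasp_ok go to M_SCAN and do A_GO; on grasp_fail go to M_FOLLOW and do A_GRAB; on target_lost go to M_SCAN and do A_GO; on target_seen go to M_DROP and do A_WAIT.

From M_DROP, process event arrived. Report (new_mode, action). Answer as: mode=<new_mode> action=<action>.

current mode = M_DROP; filter table to that mode:
  (M_DROP, arrived) → (M_DROP, A_GRAB)  ← event matches
  (M_DROP, grasp_ok) → (M_SCAN, A_GO)
  (M_DROP, grasp_fail) → (M_FOLLOW, A_GRAB)
  (M_DROP, target_lost) → (M_SCAN, A_GO)
  (M_DROP, target_seen) → (M_DROP, A_WAIT)
event = arrived selects (M_DROP, A_GRAB)

mode=M_DROP action=A_GRAB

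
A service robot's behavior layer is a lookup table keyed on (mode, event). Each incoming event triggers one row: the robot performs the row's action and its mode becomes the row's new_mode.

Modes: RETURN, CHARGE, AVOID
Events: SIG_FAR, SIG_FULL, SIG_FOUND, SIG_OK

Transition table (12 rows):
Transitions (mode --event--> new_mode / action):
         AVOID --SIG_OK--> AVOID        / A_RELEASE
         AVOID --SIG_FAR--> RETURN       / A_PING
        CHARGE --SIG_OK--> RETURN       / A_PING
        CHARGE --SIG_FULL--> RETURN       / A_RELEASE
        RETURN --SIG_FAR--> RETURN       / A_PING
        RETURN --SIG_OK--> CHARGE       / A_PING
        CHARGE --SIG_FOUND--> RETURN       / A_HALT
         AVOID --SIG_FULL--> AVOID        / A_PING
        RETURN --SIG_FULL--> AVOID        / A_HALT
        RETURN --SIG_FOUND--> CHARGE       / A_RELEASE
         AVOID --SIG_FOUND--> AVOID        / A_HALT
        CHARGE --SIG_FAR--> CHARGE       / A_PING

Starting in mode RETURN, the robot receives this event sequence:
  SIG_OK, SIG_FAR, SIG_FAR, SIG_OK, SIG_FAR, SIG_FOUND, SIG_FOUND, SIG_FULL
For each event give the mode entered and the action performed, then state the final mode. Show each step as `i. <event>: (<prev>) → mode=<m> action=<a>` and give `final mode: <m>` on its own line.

1. SIG_OK: (RETURN) → mode=CHARGE action=A_PING
2. SIG_FAR: (CHARGE) → mode=CHARGE action=A_PING
3. SIG_FAR: (CHARGE) → mode=CHARGE action=A_PING
4. SIG_OK: (CHARGE) → mode=RETURN action=A_PING
5. SIG_FAR: (RETURN) → mode=RETURN action=A_PING
6. SIG_FOUND: (RETURN) → mode=CHARGE action=A_RELEASE
7. SIG_FOUND: (CHARGE) → mode=RETURN action=A_HALT
8. SIG_FULL: (RETURN) → mode=AVOID action=A_HALT

final mode: AVOID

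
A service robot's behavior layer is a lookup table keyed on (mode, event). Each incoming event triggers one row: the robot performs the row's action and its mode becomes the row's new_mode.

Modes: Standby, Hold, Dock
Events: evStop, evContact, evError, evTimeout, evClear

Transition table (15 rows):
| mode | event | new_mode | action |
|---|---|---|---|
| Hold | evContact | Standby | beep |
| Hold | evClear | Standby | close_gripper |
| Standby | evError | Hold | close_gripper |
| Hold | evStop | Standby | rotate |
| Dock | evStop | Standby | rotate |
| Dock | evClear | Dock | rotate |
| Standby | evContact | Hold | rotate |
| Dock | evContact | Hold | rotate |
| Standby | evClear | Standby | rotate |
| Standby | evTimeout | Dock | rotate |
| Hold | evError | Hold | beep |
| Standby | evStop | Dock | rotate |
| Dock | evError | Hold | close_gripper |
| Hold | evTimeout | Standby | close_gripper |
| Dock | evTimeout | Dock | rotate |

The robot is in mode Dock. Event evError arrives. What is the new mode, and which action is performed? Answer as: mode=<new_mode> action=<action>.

current mode = Dock; filter table to that mode:
  (Dock, evStop) → (Standby, rotate)
  (Dock, evClear) → (Dock, rotate)
  (Dock, evContact) → (Hold, rotate)
  (Dock, evError) → (Hold, close_gripper)  ← event matches
  (Dock, evTimeout) → (Dock, rotate)
event = evError selects (Hold, close_gripper)

mode=Hold action=close_gripper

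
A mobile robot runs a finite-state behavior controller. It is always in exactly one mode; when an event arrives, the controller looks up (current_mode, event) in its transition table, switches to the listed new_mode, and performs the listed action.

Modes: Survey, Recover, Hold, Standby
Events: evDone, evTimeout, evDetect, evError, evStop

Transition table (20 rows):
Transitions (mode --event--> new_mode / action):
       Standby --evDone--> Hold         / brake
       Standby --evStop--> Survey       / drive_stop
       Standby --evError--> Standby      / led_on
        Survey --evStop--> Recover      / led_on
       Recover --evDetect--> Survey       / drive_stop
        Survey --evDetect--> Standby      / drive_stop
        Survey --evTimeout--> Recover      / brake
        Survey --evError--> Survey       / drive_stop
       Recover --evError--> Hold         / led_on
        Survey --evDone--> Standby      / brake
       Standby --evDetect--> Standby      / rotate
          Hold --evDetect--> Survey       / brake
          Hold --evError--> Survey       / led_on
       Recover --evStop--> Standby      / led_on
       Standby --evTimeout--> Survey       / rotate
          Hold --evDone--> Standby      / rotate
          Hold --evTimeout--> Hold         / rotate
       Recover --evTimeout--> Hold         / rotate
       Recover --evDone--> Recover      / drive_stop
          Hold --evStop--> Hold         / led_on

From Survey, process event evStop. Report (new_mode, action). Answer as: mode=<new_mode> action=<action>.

current mode = Survey; filter table to that mode:
  (Survey, evStop) → (Recover, led_on)  ← event matches
  (Survey, evDetect) → (Standby, drive_stop)
  (Survey, evTimeout) → (Recover, brake)
  (Survey, evError) → (Survey, drive_stop)
  (Survey, evDone) → (Standby, brake)
event = evStop selects (Recover, led_on)

mode=Recover action=led_on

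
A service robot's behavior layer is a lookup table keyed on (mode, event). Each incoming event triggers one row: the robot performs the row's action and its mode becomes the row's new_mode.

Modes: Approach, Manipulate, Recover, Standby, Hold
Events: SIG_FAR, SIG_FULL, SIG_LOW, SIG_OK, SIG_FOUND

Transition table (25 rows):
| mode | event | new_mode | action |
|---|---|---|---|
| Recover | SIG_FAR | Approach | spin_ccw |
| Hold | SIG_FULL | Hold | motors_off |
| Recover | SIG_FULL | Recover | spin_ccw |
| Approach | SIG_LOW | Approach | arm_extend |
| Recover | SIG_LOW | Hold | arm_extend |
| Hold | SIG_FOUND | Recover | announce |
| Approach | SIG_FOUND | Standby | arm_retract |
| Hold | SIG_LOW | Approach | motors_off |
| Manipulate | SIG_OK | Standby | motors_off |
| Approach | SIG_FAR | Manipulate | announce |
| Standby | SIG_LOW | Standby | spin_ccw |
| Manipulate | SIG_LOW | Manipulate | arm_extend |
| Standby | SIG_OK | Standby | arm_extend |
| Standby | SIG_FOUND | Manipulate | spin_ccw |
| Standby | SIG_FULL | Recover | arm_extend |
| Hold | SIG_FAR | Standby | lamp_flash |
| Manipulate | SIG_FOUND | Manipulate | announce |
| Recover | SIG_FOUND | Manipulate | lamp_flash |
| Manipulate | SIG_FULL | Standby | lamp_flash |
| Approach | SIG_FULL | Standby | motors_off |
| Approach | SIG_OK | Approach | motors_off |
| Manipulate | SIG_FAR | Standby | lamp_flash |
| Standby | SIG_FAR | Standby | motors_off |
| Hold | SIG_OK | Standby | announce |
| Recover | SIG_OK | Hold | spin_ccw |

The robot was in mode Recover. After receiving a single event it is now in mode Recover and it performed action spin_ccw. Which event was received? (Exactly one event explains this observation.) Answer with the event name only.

try SIG_FAR: (Recover, SIG_FAR) → (Approach, spin_ccw)
try SIG_FULL: (Recover, SIG_FULL) → (Recover, spin_ccw)  ← matches
try SIG_LOW: (Recover, SIG_LOW) → (Hold, arm_extend)
try SIG_OK: (Recover, SIG_OK) → (Hold, spin_ccw)
try SIG_FOUND: (Recover, SIG_FOUND) → (Manipulate, lamp_flash)

SIG_FULL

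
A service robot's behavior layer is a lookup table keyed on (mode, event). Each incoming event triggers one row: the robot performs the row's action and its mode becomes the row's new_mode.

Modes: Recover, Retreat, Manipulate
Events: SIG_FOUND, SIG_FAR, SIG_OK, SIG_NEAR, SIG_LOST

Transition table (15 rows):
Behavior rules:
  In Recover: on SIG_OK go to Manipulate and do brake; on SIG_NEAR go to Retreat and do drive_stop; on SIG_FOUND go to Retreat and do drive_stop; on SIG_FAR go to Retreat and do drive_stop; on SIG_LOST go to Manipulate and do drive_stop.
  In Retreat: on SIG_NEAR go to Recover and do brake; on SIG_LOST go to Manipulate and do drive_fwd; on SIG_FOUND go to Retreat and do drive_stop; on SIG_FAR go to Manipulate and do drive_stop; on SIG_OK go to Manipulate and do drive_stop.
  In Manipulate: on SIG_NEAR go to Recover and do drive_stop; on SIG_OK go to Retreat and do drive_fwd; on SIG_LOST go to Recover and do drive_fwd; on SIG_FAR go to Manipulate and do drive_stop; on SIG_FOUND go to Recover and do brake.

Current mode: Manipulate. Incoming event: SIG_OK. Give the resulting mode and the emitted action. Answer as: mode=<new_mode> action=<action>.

current mode = Manipulate; filter table to that mode:
  (Manipulate, SIG_NEAR) → (Recover, drive_stop)
  (Manipulate, SIG_OK) → (Retreat, drive_fwd)  ← event matches
  (Manipulate, SIG_LOST) → (Recover, drive_fwd)
  (Manipulate, SIG_FAR) → (Manipulate, drive_stop)
  (Manipulate, SIG_FOUND) → (Recover, brake)
event = SIG_OK selects (Retreat, drive_fwd)

mode=Retreat action=drive_fwd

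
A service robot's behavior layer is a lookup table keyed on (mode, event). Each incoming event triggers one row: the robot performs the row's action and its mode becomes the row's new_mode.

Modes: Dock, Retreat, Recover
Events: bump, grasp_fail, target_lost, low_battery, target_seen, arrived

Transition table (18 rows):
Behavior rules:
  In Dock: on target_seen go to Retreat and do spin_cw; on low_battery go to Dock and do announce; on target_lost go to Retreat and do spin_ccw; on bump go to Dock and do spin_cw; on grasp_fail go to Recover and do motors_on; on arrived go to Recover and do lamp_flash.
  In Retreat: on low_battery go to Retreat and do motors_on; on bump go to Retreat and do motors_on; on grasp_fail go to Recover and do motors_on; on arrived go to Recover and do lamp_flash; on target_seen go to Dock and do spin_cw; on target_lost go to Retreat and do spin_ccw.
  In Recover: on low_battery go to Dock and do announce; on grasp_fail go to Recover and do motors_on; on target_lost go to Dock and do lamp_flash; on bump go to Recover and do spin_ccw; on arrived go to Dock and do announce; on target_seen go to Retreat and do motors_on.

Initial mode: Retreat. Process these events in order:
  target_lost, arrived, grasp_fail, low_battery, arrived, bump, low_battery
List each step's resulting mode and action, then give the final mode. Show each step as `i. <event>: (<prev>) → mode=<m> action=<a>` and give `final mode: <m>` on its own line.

1. target_lost: (Retreat) → mode=Retreat action=spin_ccw
2. arrived: (Retreat) → mode=Recover action=lamp_flash
3. grasp_fail: (Recover) → mode=Recover action=motors_on
4. low_battery: (Recover) → mode=Dock action=announce
5. arrived: (Dock) → mode=Recover action=lamp_flash
6. bump: (Recover) → mode=Recover action=spin_ccw
7. low_battery: (Recover) → mode=Dock action=announce

final mode: Dock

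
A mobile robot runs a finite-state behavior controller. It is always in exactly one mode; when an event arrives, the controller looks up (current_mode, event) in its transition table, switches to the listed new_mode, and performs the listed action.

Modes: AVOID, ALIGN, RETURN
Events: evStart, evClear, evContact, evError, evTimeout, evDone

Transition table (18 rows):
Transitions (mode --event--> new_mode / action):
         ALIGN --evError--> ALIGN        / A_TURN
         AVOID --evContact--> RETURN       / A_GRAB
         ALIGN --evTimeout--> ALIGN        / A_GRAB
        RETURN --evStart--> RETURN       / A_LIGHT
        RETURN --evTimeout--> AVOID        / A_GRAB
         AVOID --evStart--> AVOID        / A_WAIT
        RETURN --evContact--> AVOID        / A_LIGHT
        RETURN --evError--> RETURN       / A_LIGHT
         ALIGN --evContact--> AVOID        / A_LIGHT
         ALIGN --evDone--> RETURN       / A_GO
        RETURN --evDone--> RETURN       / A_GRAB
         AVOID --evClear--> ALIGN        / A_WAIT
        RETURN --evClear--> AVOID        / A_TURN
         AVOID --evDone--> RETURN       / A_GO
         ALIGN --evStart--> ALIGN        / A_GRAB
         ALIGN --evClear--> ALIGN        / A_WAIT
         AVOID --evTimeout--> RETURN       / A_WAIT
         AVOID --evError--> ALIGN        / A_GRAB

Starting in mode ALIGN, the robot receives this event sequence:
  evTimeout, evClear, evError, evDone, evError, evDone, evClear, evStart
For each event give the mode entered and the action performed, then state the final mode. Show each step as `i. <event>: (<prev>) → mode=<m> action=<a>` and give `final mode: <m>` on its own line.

final mode: AVOID

1. evTimeout: (ALIGN) → mode=ALIGN action=A_GRAB
2. evClear: (ALIGN) → mode=ALIGN action=A_WAIT
3. evError: (ALIGN) → mode=ALIGN action=A_TURN
4. evDone: (ALIGN) → mode=RETURN action=A_GO
5. evError: (RETURN) → mode=RETURN action=A_LIGHT
6. evDone: (RETURN) → mode=RETURN action=A_GRAB
7. evClear: (RETURN) → mode=AVOID action=A_TURN
8. evStart: (AVOID) → mode=AVOID action=A_WAIT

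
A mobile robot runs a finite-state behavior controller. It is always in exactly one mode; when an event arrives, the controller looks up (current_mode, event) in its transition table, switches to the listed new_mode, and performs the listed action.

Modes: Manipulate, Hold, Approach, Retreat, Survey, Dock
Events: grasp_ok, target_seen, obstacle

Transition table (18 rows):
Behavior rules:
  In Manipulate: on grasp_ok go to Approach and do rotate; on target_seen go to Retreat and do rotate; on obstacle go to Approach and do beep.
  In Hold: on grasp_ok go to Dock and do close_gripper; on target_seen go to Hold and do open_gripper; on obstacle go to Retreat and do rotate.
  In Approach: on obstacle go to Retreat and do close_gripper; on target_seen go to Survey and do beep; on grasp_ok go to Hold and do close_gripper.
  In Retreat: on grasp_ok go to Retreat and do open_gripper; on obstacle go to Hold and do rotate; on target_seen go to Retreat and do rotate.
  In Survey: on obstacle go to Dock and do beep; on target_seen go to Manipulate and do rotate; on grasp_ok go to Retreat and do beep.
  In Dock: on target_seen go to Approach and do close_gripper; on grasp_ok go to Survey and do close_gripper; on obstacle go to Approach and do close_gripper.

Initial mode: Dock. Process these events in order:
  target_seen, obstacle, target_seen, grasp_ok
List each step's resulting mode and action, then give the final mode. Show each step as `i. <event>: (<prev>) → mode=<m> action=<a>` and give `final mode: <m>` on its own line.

final mode: Retreat

1. target_seen: (Dock) → mode=Approach action=close_gripper
2. obstacle: (Approach) → mode=Retreat action=close_gripper
3. target_seen: (Retreat) → mode=Retreat action=rotate
4. grasp_ok: (Retreat) → mode=Retreat action=open_gripper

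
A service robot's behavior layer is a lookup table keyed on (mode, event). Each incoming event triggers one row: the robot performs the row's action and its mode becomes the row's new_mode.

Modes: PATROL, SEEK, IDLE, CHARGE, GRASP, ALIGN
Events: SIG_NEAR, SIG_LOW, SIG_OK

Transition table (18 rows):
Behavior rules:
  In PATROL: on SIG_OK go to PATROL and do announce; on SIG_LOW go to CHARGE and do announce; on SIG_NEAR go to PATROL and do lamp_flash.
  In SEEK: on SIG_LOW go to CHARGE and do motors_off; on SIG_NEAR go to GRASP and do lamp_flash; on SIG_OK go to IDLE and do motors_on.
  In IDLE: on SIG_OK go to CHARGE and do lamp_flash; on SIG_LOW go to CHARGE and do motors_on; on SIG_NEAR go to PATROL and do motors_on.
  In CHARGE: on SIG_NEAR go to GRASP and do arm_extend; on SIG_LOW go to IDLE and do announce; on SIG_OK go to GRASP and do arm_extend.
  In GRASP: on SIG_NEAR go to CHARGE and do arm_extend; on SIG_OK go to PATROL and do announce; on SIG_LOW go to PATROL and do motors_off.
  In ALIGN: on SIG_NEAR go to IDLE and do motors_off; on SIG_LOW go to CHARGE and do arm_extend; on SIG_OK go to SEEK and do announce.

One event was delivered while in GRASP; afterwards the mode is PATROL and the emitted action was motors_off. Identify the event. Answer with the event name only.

SIG_LOW

try SIG_NEAR: (GRASP, SIG_NEAR) → (CHARGE, arm_extend)
try SIG_LOW: (GRASP, SIG_LOW) → (PATROL, motors_off)  ← matches
try SIG_OK: (GRASP, SIG_OK) → (PATROL, announce)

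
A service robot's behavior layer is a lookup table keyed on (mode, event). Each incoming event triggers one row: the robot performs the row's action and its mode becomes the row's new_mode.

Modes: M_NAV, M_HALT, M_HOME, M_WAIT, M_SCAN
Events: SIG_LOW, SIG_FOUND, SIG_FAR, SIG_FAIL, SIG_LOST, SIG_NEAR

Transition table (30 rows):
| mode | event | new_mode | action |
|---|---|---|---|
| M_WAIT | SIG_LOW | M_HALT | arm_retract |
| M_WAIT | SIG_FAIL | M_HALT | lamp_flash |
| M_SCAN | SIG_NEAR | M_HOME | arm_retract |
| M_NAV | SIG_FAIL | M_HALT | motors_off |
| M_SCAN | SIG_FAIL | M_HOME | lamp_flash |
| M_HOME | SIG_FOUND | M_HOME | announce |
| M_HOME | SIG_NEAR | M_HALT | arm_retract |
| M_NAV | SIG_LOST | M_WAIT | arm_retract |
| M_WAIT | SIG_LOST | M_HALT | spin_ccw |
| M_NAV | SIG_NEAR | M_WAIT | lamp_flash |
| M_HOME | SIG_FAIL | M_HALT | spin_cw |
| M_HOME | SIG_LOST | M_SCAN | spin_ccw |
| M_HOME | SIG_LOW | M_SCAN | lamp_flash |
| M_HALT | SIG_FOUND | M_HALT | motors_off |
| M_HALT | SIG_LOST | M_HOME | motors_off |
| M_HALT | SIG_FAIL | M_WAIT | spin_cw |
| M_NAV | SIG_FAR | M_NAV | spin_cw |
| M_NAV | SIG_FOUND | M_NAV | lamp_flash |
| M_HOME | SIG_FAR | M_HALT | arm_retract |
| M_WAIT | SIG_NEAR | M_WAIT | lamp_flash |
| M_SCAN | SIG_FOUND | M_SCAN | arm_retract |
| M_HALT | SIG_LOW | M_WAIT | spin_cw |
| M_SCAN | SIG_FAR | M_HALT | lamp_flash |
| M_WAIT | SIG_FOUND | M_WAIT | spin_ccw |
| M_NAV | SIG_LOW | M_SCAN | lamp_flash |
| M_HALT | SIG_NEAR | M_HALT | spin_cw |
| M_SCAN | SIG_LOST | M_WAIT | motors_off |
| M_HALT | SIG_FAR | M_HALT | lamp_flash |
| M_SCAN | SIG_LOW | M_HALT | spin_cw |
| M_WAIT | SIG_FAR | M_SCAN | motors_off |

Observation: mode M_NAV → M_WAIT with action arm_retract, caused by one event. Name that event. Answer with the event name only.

try SIG_LOW: (M_NAV, SIG_LOW) → (M_SCAN, lamp_flash)
try SIG_FOUND: (M_NAV, SIG_FOUND) → (M_NAV, lamp_flash)
try SIG_FAR: (M_NAV, SIG_FAR) → (M_NAV, spin_cw)
try SIG_FAIL: (M_NAV, SIG_FAIL) → (M_HALT, motors_off)
try SIG_LOST: (M_NAV, SIG_LOST) → (M_WAIT, arm_retract)  ← matches
try SIG_NEAR: (M_NAV, SIG_NEAR) → (M_WAIT, lamp_flash)

SIG_LOST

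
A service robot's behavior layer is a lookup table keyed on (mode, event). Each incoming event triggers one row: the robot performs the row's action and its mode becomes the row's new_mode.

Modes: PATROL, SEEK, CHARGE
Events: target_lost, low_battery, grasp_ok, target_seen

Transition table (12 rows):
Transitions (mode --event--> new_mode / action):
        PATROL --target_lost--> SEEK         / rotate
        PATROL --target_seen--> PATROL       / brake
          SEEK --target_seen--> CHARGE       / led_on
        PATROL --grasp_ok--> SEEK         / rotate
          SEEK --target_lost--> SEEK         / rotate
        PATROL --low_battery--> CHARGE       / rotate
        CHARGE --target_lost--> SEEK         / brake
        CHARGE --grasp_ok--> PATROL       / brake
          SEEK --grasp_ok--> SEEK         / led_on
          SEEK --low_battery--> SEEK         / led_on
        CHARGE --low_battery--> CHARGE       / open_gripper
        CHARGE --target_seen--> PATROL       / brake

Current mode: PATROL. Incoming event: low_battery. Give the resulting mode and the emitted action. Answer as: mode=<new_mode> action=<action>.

current mode = PATROL; filter table to that mode:
  (PATROL, target_lost) → (SEEK, rotate)
  (PATROL, target_seen) → (PATROL, brake)
  (PATROL, grasp_ok) → (SEEK, rotate)
  (PATROL, low_battery) → (CHARGE, rotate)  ← event matches
event = low_battery selects (CHARGE, rotate)

mode=CHARGE action=rotate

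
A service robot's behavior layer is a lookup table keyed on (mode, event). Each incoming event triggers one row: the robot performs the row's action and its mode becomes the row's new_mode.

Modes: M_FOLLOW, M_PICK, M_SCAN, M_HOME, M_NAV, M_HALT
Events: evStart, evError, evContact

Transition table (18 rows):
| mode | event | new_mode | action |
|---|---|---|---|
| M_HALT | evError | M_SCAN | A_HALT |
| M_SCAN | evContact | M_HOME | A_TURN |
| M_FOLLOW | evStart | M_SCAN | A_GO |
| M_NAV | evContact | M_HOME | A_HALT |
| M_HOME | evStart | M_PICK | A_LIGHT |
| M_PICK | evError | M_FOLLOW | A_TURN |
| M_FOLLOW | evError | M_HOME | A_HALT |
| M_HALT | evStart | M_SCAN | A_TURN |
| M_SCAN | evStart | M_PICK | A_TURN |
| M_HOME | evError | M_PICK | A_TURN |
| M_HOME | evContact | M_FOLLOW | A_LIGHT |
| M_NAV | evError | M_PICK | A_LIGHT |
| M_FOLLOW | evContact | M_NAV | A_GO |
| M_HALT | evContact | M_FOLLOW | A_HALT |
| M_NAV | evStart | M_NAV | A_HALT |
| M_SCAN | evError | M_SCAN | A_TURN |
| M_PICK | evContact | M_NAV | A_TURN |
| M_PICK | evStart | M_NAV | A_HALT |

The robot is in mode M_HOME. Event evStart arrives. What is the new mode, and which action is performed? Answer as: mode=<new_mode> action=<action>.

current mode = M_HOME; filter table to that mode:
  (M_HOME, evStart) → (M_PICK, A_LIGHT)  ← event matches
  (M_HOME, evError) → (M_PICK, A_TURN)
  (M_HOME, evContact) → (M_FOLLOW, A_LIGHT)
event = evStart selects (M_PICK, A_LIGHT)

mode=M_PICK action=A_LIGHT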